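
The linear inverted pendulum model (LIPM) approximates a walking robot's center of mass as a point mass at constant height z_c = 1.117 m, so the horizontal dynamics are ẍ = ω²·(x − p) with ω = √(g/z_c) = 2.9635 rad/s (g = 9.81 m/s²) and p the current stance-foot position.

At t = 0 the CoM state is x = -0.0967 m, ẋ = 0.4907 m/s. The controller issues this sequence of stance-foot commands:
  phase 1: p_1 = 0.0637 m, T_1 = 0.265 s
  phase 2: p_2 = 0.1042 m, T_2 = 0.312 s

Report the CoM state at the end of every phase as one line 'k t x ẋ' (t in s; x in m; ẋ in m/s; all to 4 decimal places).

phase 1: p=0.0637, T=0.265, ωT=0.785327, cosh=1.324548, sinh=0.868577; start (x,ẋ)=(-0.096700, 0.490700) → end (x,ẋ)=(-0.004937, 0.237081)
phase 2: p=0.1042, T=0.312, ωT=0.924612, cosh=1.458788, sinh=1.062102; start (x,ẋ)=(-0.004937, 0.237081) → end (x,ẋ)=(0.029960, 0.002337)

1 0.2650 -0.0049 0.2371
2 0.5770 0.0300 0.0023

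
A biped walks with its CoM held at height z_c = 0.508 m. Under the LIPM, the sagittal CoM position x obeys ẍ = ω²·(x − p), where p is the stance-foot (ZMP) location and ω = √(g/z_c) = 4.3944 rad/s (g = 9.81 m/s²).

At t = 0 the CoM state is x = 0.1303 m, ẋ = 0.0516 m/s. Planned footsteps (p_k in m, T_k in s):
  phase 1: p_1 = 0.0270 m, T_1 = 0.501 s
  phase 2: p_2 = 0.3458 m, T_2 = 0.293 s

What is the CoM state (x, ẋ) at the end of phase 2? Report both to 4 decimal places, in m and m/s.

x = 1.6098, ẋ = 5.9290

phase 1: p=0.0270, T=0.501, ωT=2.201594, cosh=4.575021, sinh=4.464394; start (x,ẋ)=(0.130300, 0.051600) → end (x,ẋ)=(0.552022, 2.262645)
phase 2: p=0.3458, T=0.293, ωT=1.287559, cosh=1.949937, sinh=1.673993; start (x,ẋ)=(0.552022, 2.262645) → end (x,ẋ)=(1.609846, 5.929021)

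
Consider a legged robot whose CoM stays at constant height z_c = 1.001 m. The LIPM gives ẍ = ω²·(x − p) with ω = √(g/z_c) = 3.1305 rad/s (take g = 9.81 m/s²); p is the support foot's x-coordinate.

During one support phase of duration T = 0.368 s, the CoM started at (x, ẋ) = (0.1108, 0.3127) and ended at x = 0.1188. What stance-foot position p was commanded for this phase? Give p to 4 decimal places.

p = 0.2922

ωT = 3.1305·0.368 = 1.152024; cosh(ωT) = 1.740294, sinh(ωT) = 1.424298
x(T) = p + (x₀−p)·cosh(ωT) + (ẋ₀/ω)·sinh(ωT) ⇒ p·(1 − cosh) = x(T) − x₀·cosh − (ẋ₀/ω)·sinh
numerator   = 0.1188 − (0.1108)·1.740294 − (0.3127/3.1305)·1.424298 = -0.216295
denominator = 1 − 1.740294 = -0.740294
p = -0.216295 / -0.740294 = 0.2922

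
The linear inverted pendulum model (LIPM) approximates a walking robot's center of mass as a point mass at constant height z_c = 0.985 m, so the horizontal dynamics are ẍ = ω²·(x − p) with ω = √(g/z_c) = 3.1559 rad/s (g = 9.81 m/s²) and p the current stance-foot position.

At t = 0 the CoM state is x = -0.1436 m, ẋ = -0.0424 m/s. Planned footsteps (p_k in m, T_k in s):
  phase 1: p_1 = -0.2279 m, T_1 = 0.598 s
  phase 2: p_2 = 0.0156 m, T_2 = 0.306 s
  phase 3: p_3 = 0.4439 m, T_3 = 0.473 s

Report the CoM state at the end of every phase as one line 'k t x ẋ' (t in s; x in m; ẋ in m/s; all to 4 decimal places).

1 0.5980 0.0134 0.7148
2 0.9040 0.2666 1.0670
3 1.3770 0.7437 1.3118

phase 1: p=-0.2279, T=0.598, ωT=1.887228, cosh=3.376269, sinh=3.224778; start (x,ẋ)=(-0.143600, -0.042400) → end (x,ẋ)=(0.013394, 0.714774)
phase 2: p=0.0156, T=0.306, ωT=0.965705, cosh=1.503677, sinh=1.122963; start (x,ẋ)=(0.013394, 0.714774) → end (x,ẋ)=(0.266621, 1.066971)
phase 3: p=0.4439, T=0.473, ωT=1.492741, cosh=2.337014, sinh=2.112259; start (x,ẋ)=(0.266621, 1.066971) → end (x,ẋ)=(0.743724, 1.311769)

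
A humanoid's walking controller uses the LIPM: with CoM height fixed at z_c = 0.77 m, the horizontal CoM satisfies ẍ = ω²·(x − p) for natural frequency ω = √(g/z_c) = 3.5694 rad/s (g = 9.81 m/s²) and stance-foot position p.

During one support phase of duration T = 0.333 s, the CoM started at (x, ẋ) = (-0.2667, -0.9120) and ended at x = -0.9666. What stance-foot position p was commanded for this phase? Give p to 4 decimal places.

p = 0.1359

ωT = 3.5694·0.333 = 1.188610; cosh(ωT) = 1.793580, sinh(ωT) = 1.488936
x(T) = p + (x₀−p)·cosh(ωT) + (ẋ₀/ω)·sinh(ωT) ⇒ p·(1 − cosh) = x(T) − x₀·cosh − (ẋ₀/ω)·sinh
numerator   = -0.9666 − (-0.2667)·1.793580 − (-0.9120/3.5694)·1.488936 = -0.107821
denominator = 1 − 1.793580 = -0.793580
p = -0.107821 / -0.793580 = 0.1359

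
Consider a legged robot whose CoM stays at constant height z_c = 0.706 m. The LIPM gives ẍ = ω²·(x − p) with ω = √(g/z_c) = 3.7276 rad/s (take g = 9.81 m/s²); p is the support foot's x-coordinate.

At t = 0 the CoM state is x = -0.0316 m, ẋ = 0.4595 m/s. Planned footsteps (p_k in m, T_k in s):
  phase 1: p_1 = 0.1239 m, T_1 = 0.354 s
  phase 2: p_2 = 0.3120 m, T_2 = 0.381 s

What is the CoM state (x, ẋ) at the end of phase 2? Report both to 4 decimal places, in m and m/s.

phase 1: p=0.1239, T=0.354, ωT=1.319570, cosh=2.004532, sinh=1.737282; start (x,ẋ)=(-0.031600, 0.459500) → end (x,ẋ)=(0.026349, -0.085919)
phase 2: p=0.3120, T=0.381, ωT=1.420216, cosh=2.189837, sinh=1.948175; start (x,ẋ)=(0.026349, -0.085919) → end (x,ẋ)=(-0.358432, -2.262548)

x = -0.3584, ẋ = -2.2625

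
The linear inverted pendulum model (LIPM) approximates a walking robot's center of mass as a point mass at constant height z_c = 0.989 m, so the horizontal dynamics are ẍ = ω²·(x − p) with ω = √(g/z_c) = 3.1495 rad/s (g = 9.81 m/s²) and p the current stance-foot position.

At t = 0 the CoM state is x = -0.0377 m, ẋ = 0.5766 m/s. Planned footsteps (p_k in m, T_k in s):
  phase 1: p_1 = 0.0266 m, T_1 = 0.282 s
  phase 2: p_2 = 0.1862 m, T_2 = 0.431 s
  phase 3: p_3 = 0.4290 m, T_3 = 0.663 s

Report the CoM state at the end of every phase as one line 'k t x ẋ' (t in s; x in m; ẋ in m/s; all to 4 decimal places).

phase 1: p=0.0266, T=0.282, ωT=0.888159, cosh=1.421032, sinh=1.009619; start (x,ẋ)=(-0.037700, 0.576600) → end (x,ẋ)=(0.120065, 0.614906)
phase 2: p=0.1862, T=0.431, ωT=1.357435, cosh=2.071765, sinh=1.814445; start (x,ẋ)=(0.120065, 0.614906) → end (x,ẋ)=(0.403435, 0.896008)
phase 3: p=0.4290, T=0.663, ωT=2.088119, cosh=4.096819, sinh=3.972899; start (x,ẋ)=(0.403435, 0.896008) → end (x,ẋ)=(1.454526, 3.350904)

1 0.2820 0.1201 0.6149
2 0.7130 0.4034 0.8960
3 1.3760 1.4545 3.3509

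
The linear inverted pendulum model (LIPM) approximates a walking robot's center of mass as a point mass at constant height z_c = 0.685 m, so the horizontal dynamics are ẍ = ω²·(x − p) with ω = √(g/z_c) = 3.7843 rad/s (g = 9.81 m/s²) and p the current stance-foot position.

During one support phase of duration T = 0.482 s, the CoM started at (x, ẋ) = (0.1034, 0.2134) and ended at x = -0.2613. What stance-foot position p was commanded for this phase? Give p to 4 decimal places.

ωT = 3.7843·0.482 = 1.824033; cosh(ωT) = 3.179086, sinh(ωT) = 3.017712
x(T) = p + (x₀−p)·cosh(ωT) + (ẋ₀/ω)·sinh(ωT) ⇒ p·(1 − cosh) = x(T) − x₀·cosh − (ẋ₀/ω)·sinh
numerator   = -0.2613 − (0.1034)·3.179086 − (0.2134/3.7843)·3.017712 = -0.760189
denominator = 1 − 3.179086 = -2.179086
p = -0.760189 / -2.179086 = 0.3489

p = 0.3489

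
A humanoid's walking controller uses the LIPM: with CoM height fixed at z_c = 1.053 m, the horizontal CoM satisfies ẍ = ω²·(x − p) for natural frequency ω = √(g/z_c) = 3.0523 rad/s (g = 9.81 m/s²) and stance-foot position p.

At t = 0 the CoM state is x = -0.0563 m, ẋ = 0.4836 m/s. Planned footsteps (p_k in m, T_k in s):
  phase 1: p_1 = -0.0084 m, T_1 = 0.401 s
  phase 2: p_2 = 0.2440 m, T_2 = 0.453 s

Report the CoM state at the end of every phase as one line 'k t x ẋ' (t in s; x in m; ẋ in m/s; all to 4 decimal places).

1 0.4010 0.1492 0.6663
2 0.8540 0.4508 0.8711

phase 1: p=-0.0084, T=0.401, ωT=1.223972, cosh=1.847365, sinh=1.553305; start (x,ẋ)=(-0.056300, 0.483600) → end (x,ẋ)=(0.149214, 0.666284)
phase 2: p=0.2440, T=0.453, ωT=1.382692, cosh=2.118259, sinh=1.867357; start (x,ẋ)=(0.149214, 0.666284) → end (x,ẋ)=(0.450842, 0.871106)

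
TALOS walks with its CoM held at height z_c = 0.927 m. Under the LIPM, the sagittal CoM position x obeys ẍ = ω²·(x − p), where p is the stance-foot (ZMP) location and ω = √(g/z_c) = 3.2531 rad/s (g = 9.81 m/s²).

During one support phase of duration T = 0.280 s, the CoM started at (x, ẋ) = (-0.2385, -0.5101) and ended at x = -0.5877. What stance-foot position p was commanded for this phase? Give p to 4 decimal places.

ωT = 3.2531·0.280 = 0.910868; cosh(ωT) = 1.444327, sinh(ωT) = 1.042152
x(T) = p + (x₀−p)·cosh(ωT) + (ẋ₀/ω)·sinh(ωT) ⇒ p·(1 − cosh) = x(T) − x₀·cosh − (ẋ₀/ω)·sinh
numerator   = -0.5877 − (-0.2385)·1.444327 − (-0.5101/3.2531)·1.042152 = -0.079814
denominator = 1 − 1.444327 = -0.444327
p = -0.079814 / -0.444327 = 0.1796

p = 0.1796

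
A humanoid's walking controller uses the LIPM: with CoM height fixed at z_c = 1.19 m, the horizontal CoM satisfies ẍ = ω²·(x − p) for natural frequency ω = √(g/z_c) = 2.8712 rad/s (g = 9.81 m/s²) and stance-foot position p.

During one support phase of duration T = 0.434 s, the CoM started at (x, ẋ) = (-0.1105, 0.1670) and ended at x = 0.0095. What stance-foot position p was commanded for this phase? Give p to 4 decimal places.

ωT = 2.8712·0.434 = 1.246101; cosh(ωT) = 1.882192, sinh(ωT) = 1.594568
x(T) = p + (x₀−p)·cosh(ωT) + (ẋ₀/ω)·sinh(ωT) ⇒ p·(1 − cosh) = x(T) − x₀·cosh − (ẋ₀/ω)·sinh
numerator   = 0.0095 − (-0.1105)·1.882192 − (0.1670/2.8712)·1.594568 = 0.124736
denominator = 1 − 1.882192 = -0.882192
p = 0.124736 / -0.882192 = -0.1414

p = -0.1414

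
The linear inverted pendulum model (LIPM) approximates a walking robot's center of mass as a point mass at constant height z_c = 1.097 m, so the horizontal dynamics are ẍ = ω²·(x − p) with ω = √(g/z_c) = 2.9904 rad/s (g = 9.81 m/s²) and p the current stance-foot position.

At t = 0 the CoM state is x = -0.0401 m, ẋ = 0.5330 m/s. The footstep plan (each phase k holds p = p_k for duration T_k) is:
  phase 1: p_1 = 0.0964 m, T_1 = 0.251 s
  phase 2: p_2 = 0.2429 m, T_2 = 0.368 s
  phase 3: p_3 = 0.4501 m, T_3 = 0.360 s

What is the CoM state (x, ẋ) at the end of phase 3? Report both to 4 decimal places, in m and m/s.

phase 1: p=0.0964, T=0.251, ωT=0.750590, cosh=1.295169, sinh=0.823081; start (x,ẋ)=(-0.040100, 0.533000) → end (x,ẋ)=(0.066313, 0.354352)
phase 2: p=0.2429, T=0.368, ωT=1.100467, cosh=1.669143, sinh=1.336427; start (x,ẋ)=(0.066313, 0.354352) → end (x,ẋ)=(0.106513, -0.114258)
phase 3: p=0.4501, T=0.360, ωT=1.076544, cosh=1.637646, sinh=1.296875; start (x,ẋ)=(0.106513, -0.114258) → end (x,ẋ)=(-0.162125, -1.519604)

x = -0.1621, ẋ = -1.5196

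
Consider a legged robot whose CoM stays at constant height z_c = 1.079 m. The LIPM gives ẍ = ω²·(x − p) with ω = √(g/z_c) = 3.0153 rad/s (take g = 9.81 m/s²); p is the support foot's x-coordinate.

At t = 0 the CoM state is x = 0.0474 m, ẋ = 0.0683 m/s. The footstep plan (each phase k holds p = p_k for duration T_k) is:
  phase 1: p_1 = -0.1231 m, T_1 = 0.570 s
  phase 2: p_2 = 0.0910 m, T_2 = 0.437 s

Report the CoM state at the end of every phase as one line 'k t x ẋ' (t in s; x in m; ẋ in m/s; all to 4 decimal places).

phase 1: p=-0.1231, T=0.570, ωT=1.718721, cosh=2.878343, sinh=2.699048; start (x,ẋ)=(0.047400, 0.068300) → end (x,ẋ)=(0.428794, 1.584195)
phase 2: p=0.0910, T=0.437, ωT=1.317686, cosh=2.001262, sinh=1.733508; start (x,ẋ)=(0.428794, 1.584195) → end (x,ẋ)=(1.677774, 4.936053)

1 0.5700 0.4288 1.5842
2 1.0070 1.6778 4.9361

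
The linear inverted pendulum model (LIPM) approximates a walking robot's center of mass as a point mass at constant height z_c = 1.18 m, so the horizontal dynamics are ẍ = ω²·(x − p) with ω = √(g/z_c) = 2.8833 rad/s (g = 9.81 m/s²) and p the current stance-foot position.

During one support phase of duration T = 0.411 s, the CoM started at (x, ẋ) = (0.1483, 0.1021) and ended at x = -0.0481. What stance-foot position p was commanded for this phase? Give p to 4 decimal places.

p = 0.4641

ωT = 2.8833·0.411 = 1.185036; cosh(ωT) = 1.788270, sinh(ωT) = 1.482535
x(T) = p + (x₀−p)·cosh(ωT) + (ẋ₀/ω)·sinh(ωT) ⇒ p·(1 − cosh) = x(T) − x₀·cosh − (ẋ₀/ω)·sinh
numerator   = -0.0481 − (0.1483)·1.788270 − (0.1021/2.8833)·1.482535 = -0.365798
denominator = 1 − 1.788270 = -0.788270
p = -0.365798 / -0.788270 = 0.4641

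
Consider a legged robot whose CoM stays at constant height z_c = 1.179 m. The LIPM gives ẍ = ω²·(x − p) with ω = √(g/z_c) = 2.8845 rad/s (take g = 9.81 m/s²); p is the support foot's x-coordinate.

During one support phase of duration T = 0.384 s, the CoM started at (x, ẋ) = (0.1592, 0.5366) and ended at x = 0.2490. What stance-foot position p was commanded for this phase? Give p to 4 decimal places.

ωT = 2.8845·0.384 = 1.107648; cosh(ωT) = 1.678782, sinh(ωT) = 1.348447
x(T) = p + (x₀−p)·cosh(ωT) + (ẋ₀/ω)·sinh(ωT) ⇒ p·(1 − cosh) = x(T) − x₀·cosh − (ẋ₀/ω)·sinh
numerator   = 0.2490 − (0.1592)·1.678782 − (0.5366/2.8845)·1.348447 = -0.269112
denominator = 1 − 1.678782 = -0.678782
p = -0.269112 / -0.678782 = 0.3965

p = 0.3965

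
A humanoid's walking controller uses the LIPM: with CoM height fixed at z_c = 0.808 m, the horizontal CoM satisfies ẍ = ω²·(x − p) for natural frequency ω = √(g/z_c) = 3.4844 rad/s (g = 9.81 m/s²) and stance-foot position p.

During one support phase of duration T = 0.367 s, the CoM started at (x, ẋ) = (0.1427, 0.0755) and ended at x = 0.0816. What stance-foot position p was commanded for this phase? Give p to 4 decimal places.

p = 0.2464

ωT = 3.4844·0.367 = 1.278775; cosh(ωT) = 1.935307, sinh(ωT) = 1.656929
x(T) = p + (x₀−p)·cosh(ωT) + (ẋ₀/ω)·sinh(ωT) ⇒ p·(1 − cosh) = x(T) − x₀·cosh − (ẋ₀/ω)·sinh
numerator   = 0.0816 − (0.1427)·1.935307 − (0.0755/3.4844)·1.656929 = -0.230471
denominator = 1 − 1.935307 = -0.935307
p = -0.230471 / -0.935307 = 0.2464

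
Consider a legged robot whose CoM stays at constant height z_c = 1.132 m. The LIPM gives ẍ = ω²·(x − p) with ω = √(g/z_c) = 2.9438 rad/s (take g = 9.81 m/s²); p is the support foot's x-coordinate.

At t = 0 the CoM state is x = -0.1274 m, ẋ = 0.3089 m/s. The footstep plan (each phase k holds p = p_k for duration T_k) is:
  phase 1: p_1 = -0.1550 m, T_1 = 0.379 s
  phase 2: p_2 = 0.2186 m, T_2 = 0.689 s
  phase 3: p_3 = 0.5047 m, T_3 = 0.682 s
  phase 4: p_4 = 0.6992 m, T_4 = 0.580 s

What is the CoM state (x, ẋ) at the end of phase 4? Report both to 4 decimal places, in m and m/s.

phase 1: p=-0.1550, T=0.379, ωT=1.115700, cosh=1.689695, sinh=1.362009; start (x,ẋ)=(-0.127400, 0.308900) → end (x,ẋ)=(0.034554, 0.632609)
phase 2: p=0.2186, T=0.689, ωT=2.028278, cosh=3.866275, sinh=3.734713; start (x,ẋ)=(0.034554, 0.632609) → end (x,ẋ)=(0.309601, 0.422396)
phase 3: p=0.5047, T=0.682, ωT=2.007672, cosh=3.790130, sinh=3.655829; start (x,ẋ)=(0.309601, 0.422396) → end (x,ẋ)=(0.289814, -0.498721)
phase 4: p=0.6992, T=0.580, ωT=1.707404, cosh=2.847981, sinh=2.666645; start (x,ẋ)=(0.289814, -0.498721) → end (x,ẋ)=(-0.918491, -4.634059)

x = -0.9185, ẋ = -4.6341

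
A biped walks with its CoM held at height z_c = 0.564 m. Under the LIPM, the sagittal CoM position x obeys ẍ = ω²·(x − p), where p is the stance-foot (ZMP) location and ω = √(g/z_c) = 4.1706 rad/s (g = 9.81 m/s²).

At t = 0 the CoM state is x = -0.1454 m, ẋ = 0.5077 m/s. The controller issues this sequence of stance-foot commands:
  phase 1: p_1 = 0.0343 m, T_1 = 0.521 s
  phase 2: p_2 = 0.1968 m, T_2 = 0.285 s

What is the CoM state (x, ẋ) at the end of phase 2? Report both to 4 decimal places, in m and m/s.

x = -0.9356, ẋ = -4.4725

phase 1: p=0.0343, T=0.521, ωT=2.172883, cosh=4.448708, sinh=4.334859; start (x,ẋ)=(-0.145400, 0.507700) → end (x,ẋ)=(-0.237437, -0.990181)
phase 2: p=0.1968, T=0.285, ωT=1.188621, cosh=1.793596, sinh=1.488955; start (x,ẋ)=(-0.237437, -0.990181) → end (x,ẋ)=(-0.935553, -4.472525)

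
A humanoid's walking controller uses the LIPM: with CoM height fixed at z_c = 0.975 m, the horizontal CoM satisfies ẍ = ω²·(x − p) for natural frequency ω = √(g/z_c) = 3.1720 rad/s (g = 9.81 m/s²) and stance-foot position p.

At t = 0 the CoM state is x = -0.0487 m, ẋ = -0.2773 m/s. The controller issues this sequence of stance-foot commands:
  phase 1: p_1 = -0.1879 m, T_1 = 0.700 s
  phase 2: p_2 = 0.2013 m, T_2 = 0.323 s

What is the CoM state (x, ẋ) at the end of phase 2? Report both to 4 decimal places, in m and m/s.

x = 0.2581, ẋ = 0.5952

phase 1: p=-0.1879, T=0.700, ωT=2.220400, cosh=4.659790, sinh=4.551224; start (x,ẋ)=(-0.048700, -0.277300) → end (x,ẋ)=(0.062869, 0.717399)
phase 2: p=0.2013, T=0.323, ωT=1.024556, cosh=1.572407, sinh=1.213451; start (x,ẋ)=(0.062869, 0.717399) → end (x,ẋ)=(0.258072, 0.595214)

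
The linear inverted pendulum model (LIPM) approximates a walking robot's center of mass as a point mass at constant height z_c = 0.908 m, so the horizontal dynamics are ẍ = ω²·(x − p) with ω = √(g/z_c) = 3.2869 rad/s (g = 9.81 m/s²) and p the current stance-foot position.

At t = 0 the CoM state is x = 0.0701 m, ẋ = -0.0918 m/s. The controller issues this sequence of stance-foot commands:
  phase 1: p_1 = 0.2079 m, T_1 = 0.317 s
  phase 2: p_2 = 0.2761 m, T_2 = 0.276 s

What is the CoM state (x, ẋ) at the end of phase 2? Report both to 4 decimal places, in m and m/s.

x = -0.4119, ẋ = -2.1194

phase 1: p=0.2079, T=0.317, ωT=1.041947, cosh=1.593749, sinh=1.240982; start (x,ẋ)=(0.070100, -0.091800) → end (x,ẋ)=(-0.046378, -0.708390)
phase 2: p=0.2761, T=0.276, ωT=0.907184, cosh=1.440498, sinh=1.036839; start (x,ẋ)=(-0.046378, -0.708390) → end (x,ẋ)=(-0.411888, -2.119436)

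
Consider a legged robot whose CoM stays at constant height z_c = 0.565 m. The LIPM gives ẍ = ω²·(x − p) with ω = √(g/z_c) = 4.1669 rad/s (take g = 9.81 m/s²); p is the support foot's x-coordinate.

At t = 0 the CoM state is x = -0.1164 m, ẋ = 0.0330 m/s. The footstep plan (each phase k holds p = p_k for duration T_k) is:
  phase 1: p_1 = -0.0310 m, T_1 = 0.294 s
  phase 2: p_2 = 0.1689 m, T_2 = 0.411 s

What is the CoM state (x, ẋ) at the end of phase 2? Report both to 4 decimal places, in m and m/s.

phase 1: p=-0.0310, T=0.294, ωT=1.225069, cosh=1.849069, sinh=1.555331; start (x,ẋ)=(-0.116400, 0.033000) → end (x,ẋ)=(-0.176593, -0.492450)
phase 2: p=0.1689, T=0.411, ωT=1.712596, cosh=2.861865, sinh=2.681468; start (x,ẋ)=(-0.176593, -0.492450) → end (x,ẋ)=(-1.136754, -5.269660)

x = -1.1368, ẋ = -5.2697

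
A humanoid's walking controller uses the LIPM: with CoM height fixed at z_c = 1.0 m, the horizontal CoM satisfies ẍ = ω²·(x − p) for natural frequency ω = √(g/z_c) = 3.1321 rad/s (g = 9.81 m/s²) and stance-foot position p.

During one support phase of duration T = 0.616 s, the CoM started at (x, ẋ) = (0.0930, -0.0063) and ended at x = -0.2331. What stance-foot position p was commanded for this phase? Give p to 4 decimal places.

ωT = 3.1321·0.616 = 1.929374; cosh(ωT) = 3.515218, sinh(ωT) = 3.369978
x(T) = p + (x₀−p)·cosh(ωT) + (ẋ₀/ω)·sinh(ωT) ⇒ p·(1 − cosh) = x(T) − x₀·cosh − (ẋ₀/ω)·sinh
numerator   = -0.2331 − (0.0930)·3.515218 − (-0.0063/3.1321)·3.369978 = -0.553237
denominator = 1 − 3.515218 = -2.515218
p = -0.553237 / -2.515218 = 0.2200

p = 0.2200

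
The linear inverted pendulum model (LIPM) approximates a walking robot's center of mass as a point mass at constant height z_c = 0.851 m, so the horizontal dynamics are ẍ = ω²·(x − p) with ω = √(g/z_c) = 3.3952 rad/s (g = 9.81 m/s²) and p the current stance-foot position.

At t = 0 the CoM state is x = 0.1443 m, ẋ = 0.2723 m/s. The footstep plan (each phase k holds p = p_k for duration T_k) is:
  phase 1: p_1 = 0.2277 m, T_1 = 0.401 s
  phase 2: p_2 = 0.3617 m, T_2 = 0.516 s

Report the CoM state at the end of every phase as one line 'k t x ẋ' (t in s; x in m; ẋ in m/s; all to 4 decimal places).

phase 1: p=0.2277, T=0.401, ωT=1.361475, cosh=2.079114, sinh=1.822831; start (x,ẋ)=(0.144300, 0.272300) → end (x,ẋ)=(0.200496, 0.049990)
phase 2: p=0.3617, T=0.516, ωT=1.751923, cosh=2.969560, sinh=2.796120; start (x,ẋ)=(0.200496, 0.049990) → end (x,ẋ)=(-0.075836, -1.381926)

1 0.4010 0.2005 0.0500
2 0.9170 -0.0758 -1.3819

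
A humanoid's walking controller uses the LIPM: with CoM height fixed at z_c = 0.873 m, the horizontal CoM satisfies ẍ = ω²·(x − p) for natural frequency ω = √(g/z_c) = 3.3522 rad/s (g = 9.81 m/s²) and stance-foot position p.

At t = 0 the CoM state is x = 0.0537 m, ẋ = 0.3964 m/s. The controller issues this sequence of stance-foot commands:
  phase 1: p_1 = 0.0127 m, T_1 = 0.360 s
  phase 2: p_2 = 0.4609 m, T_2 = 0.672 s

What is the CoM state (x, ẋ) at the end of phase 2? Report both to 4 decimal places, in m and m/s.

phase 1: p=0.0127, T=0.360, ωT=1.206792, cosh=1.820950, sinh=1.521794; start (x,ẋ)=(0.053700, 0.396400) → end (x,ẋ)=(0.267312, 0.930980)
phase 2: p=0.4609, T=0.672, ωT=2.252678, cosh=4.809150, sinh=4.704032; start (x,ẋ)=(0.267312, 0.930980) → end (x,ẋ)=(0.836321, 1.424564)

x = 0.8363, ẋ = 1.4246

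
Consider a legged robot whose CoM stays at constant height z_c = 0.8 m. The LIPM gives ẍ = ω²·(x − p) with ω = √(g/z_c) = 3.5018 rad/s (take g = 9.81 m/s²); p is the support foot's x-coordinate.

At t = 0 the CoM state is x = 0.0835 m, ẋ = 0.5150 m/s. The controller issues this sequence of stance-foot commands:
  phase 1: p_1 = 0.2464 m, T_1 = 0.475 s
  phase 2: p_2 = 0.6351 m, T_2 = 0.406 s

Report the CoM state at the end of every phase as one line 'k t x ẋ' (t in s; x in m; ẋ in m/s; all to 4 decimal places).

phase 1: p=0.2464, T=0.475, ωT=1.663355, cosh=2.733244, sinh=2.543742; start (x,ẋ)=(0.083500, 0.515000) → end (x,ẋ)=(0.175256, -0.043440)
phase 2: p=0.6351, T=0.406, ωT=1.421731, cosh=2.192792, sinh=1.951496; start (x,ẋ)=(0.175256, -0.043440) → end (x,ẋ)=(-0.397451, -3.237714)

1 0.4750 0.1753 -0.0434
2 0.8810 -0.3975 -3.2377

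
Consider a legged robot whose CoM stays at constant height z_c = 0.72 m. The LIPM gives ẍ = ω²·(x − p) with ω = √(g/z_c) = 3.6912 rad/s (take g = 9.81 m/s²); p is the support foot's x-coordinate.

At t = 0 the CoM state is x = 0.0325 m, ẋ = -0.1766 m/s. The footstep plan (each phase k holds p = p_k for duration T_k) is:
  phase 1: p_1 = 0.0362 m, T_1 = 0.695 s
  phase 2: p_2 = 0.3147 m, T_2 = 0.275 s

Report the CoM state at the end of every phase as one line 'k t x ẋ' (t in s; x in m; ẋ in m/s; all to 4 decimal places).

phase 1: p=0.0362, T=0.695, ωT=2.565384, cosh=6.541271, sinh=6.464381; start (x,ẋ)=(0.032500, -0.176600) → end (x,ẋ)=(-0.297281, -1.243475)
phase 2: p=0.3147, T=0.275, ωT=1.015080, cosh=1.560979, sinh=1.198605; start (x,ẋ)=(-0.297281, -1.243475) → end (x,ẋ)=(-1.044371, -4.648623)

1 0.6950 -0.2973 -1.2435
2 0.9700 -1.0444 -4.6486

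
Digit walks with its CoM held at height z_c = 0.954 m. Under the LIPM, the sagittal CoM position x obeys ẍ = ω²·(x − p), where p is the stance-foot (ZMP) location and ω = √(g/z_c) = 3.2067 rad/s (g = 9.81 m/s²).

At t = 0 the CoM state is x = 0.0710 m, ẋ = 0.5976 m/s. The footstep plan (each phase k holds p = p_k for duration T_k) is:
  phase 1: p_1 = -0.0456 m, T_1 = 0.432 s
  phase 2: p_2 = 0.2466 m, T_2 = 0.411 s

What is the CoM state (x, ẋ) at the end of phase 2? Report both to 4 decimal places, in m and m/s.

x = 1.9207, ẋ = 5.6341

phase 1: p=-0.0456, T=0.432, ωT=1.385294, cosh=2.123126, sinh=1.872876; start (x,ẋ)=(0.071000, 0.597600) → end (x,ẋ)=(0.550985, 1.969051)
phase 2: p=0.2466, T=0.411, ωT=1.317954, cosh=2.001726, sinh=1.734043; start (x,ẋ)=(0.550985, 1.969051) → end (x,ẋ)=(1.920673, 5.634052)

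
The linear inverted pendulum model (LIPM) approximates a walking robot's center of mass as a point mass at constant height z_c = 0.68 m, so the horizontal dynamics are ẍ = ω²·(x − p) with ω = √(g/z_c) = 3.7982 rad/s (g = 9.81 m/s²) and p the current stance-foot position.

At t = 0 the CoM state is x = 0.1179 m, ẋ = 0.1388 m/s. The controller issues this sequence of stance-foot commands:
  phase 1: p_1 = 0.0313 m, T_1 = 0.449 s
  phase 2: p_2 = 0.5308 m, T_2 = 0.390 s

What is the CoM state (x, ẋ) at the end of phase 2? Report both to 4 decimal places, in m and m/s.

phase 1: p=0.0313, T=0.449, ωT=1.705392, cosh=2.842621, sinh=2.660920; start (x,ẋ)=(0.117900, 0.138800) → end (x,ẋ)=(0.374711, 1.269797)
phase 2: p=0.5308, T=0.390, ωT=1.481298, cosh=2.312997, sinh=2.085655; start (x,ẋ)=(0.374711, 1.269797) → end (x,ẋ)=(0.867032, 1.700538)

x = 0.8670, ẋ = 1.7005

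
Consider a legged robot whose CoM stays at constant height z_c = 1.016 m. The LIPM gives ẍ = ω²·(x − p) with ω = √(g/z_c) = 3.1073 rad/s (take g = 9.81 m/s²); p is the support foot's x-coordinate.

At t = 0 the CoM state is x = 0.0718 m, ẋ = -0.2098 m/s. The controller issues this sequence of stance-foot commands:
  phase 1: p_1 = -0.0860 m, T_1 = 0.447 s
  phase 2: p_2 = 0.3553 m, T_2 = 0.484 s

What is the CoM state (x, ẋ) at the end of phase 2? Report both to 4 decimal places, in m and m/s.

phase 1: p=-0.0860, T=0.447, ωT=1.388963, cosh=2.130011, sinh=1.880678; start (x,ẋ)=(0.071800, -0.209800) → end (x,ẋ)=(0.123135, 0.475280)
phase 2: p=0.3553, T=0.484, ωT=1.503933, cosh=2.360803, sinh=2.138548; start (x,ẋ)=(0.123135, 0.475280) → end (x,ẋ)=(0.134309, -0.420717)

x = 0.1343, ẋ = -0.4207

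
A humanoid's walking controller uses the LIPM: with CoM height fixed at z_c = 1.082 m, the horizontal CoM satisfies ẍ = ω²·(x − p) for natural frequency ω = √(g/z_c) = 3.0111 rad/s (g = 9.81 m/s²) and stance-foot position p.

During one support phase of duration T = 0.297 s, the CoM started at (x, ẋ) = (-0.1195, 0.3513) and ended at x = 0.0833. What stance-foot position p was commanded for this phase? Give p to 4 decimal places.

ωT = 3.0111·0.297 = 0.894297; cosh(ωT) = 1.427255, sinh(ωT) = 1.018360
x(T) = p + (x₀−p)·cosh(ωT) + (ẋ₀/ω)·sinh(ωT) ⇒ p·(1 − cosh) = x(T) − x₀·cosh − (ẋ₀/ω)·sinh
numerator   = 0.0833 − (-0.1195)·1.427255 − (0.3513/3.0111)·1.018360 = 0.135047
denominator = 1 − 1.427255 = -0.427255
p = 0.135047 / -0.427255 = -0.3161

p = -0.3161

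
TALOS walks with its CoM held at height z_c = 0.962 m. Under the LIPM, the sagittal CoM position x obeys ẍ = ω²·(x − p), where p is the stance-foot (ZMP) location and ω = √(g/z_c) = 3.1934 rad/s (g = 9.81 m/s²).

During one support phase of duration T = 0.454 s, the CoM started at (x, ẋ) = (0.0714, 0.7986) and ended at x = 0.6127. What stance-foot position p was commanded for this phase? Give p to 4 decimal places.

p = 0.0412

ωT = 3.1934·0.454 = 1.449804; cosh(ωT) = 2.248447, sinh(ωT) = 2.013830
x(T) = p + (x₀−p)·cosh(ωT) + (ẋ₀/ω)·sinh(ωT) ⇒ p·(1 − cosh) = x(T) − x₀·cosh − (ẋ₀/ω)·sinh
numerator   = 0.6127 − (0.0714)·2.248447 − (0.7986/3.1934)·2.013830 = -0.051454
denominator = 1 − 2.248447 = -1.248447
p = -0.051454 / -1.248447 = 0.0412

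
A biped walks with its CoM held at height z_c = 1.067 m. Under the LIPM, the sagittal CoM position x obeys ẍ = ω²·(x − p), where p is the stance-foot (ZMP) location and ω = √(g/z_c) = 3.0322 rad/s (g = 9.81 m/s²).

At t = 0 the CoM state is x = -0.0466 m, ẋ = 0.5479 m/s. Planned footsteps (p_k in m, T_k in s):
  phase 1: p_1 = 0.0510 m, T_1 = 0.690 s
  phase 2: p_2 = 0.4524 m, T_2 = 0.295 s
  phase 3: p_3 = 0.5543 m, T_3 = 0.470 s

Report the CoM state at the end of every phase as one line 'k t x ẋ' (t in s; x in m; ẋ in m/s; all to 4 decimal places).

phase 1: p=0.0510, T=0.690, ωT=2.092218, cosh=4.113140, sinh=3.989727; start (x,ẋ)=(-0.046600, 0.547900) → end (x,ẋ)=(0.370477, 1.072859)
phase 2: p=0.4524, T=0.295, ωT=0.894499, cosh=1.427461, sinh=1.018649; start (x,ẋ)=(0.370477, 1.072859) → end (x,ẋ)=(0.695878, 1.278424)
phase 3: p=0.5543, T=0.470, ωT=1.425134, cosh=2.199446, sinh=1.958969; start (x,ẋ)=(0.695878, 1.278424) → end (x,ẋ)=(1.691626, 3.652797)

1 0.6900 0.3705 1.0729
2 0.9850 0.6959 1.2784
3 1.4550 1.6916 3.6528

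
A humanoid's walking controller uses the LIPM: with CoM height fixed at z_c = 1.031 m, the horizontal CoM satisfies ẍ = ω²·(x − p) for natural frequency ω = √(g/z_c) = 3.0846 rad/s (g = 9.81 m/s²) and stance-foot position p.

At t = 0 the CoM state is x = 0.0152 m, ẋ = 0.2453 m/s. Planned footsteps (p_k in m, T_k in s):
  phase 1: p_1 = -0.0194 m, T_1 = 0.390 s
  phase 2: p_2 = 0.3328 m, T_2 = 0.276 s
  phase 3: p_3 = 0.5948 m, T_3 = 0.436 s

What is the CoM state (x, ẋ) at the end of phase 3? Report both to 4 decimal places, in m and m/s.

x = 0.1627, ẋ = -0.9967

phase 1: p=-0.0194, T=0.390, ωT=1.202994, cosh=1.815183, sinh=1.514889; start (x,ẋ)=(0.015200, 0.245300) → end (x,ẋ)=(0.163876, 0.606944)
phase 2: p=0.3328, T=0.276, ωT=0.851350, cosh=1.384823, sinh=0.957984; start (x,ẋ)=(0.163876, 0.606944) → end (x,ẋ)=(0.287368, 0.341339)
phase 3: p=0.5948, T=0.436, ωT=1.344886, cosh=2.049158, sinh=1.788589; start (x,ẋ)=(0.287368, 0.341339) → end (x,ẋ)=(0.162747, -0.996669)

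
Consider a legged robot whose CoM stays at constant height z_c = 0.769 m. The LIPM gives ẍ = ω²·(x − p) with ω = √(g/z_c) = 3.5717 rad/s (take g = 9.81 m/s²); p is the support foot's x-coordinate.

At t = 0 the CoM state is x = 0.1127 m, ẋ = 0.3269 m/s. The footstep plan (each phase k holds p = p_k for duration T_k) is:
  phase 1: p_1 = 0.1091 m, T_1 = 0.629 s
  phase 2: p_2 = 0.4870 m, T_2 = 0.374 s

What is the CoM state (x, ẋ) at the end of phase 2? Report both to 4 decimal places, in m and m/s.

x = 1.4279, ẋ = 3.7241

phase 1: p=0.1091, T=0.629, ωT=2.246599, cosh=4.780642, sinh=4.674884; start (x,ẋ)=(0.112700, 0.326900) → end (x,ẋ)=(0.554179, 1.622902)
phase 2: p=0.4870, T=0.374, ωT=1.335816, cosh=2.033020, sinh=1.770077; start (x,ẋ)=(0.554179, 1.622902) → end (x,ẋ)=(1.427861, 3.724113)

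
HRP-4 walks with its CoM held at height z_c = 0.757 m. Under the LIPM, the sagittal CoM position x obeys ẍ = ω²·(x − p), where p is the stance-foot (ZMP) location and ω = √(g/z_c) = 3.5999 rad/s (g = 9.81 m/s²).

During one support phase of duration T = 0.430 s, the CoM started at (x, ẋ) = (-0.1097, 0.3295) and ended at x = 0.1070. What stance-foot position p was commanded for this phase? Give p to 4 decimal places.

p = -0.1174

ωT = 3.5999·0.430 = 1.547957; cosh(ωT) = 2.457268, sinh(ωT) = 2.244586
x(T) = p + (x₀−p)·cosh(ωT) + (ẋ₀/ω)·sinh(ωT) ⇒ p·(1 − cosh) = x(T) − x₀·cosh − (ẋ₀/ω)·sinh
numerator   = 0.1070 − (-0.1097)·2.457268 − (0.3295/3.5999)·2.244586 = 0.171115
denominator = 1 − 2.457268 = -1.457268
p = 0.171115 / -1.457268 = -0.1174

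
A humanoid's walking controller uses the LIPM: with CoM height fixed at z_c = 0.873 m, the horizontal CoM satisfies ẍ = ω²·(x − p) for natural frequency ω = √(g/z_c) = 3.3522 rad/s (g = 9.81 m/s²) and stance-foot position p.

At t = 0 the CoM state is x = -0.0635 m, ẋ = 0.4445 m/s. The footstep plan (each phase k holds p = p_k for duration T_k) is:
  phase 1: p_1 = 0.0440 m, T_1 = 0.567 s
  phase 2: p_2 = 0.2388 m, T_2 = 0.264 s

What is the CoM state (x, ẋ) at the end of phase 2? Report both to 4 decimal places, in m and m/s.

phase 1: p=0.0440, T=0.567, ωT=1.900697, cosh=3.420012, sinh=3.270547; start (x,ẋ)=(-0.063500, 0.444500) → end (x,ẋ)=(0.110022, 0.341616)
phase 2: p=0.2388, T=0.264, ωT=0.884981, cosh=1.417830, sinh=1.005108; start (x,ẋ)=(0.110022, 0.341616) → end (x,ẋ)=(0.158643, 0.050457)

x = 0.1586, ẋ = 0.0505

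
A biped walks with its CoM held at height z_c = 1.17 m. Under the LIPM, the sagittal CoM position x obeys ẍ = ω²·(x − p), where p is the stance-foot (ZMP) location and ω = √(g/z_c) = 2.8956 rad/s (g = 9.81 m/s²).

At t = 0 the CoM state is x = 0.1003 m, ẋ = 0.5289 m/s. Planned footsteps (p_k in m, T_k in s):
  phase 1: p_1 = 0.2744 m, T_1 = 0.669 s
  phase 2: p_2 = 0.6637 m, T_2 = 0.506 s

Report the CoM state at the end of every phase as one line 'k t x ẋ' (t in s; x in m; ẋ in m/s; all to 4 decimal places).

phase 1: p=0.2744, T=0.669, ωT=1.937156, cosh=3.541552, sinh=3.397439; start (x,ẋ)=(0.100300, 0.528900) → end (x,ẋ)=(0.278380, 0.160397)
phase 2: p=0.6637, T=0.506, ωT=1.465174, cosh=2.279666, sinh=2.048628; start (x,ẋ)=(0.278380, 0.160397) → end (x,ẋ)=(-0.101221, -1.920071)

1 0.6690 0.2784 0.1604
2 1.1750 -0.1012 -1.9201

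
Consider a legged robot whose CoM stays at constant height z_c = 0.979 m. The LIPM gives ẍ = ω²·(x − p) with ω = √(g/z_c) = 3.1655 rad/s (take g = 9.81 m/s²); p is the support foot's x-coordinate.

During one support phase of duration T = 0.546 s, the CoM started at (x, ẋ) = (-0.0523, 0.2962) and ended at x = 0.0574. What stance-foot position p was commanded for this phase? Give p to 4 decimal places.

p = 0.0241

ωT = 3.1655·0.546 = 1.728363; cosh(ωT) = 2.904501, sinh(ωT) = 2.726926
x(T) = p + (x₀−p)·cosh(ωT) + (ẋ₀/ω)·sinh(ωT) ⇒ p·(1 − cosh) = x(T) − x₀·cosh − (ẋ₀/ω)·sinh
numerator   = 0.0574 − (-0.0523)·2.904501 − (0.2962/3.1655)·2.726926 = -0.045857
denominator = 1 − 2.904501 = -1.904501
p = -0.045857 / -1.904501 = 0.0241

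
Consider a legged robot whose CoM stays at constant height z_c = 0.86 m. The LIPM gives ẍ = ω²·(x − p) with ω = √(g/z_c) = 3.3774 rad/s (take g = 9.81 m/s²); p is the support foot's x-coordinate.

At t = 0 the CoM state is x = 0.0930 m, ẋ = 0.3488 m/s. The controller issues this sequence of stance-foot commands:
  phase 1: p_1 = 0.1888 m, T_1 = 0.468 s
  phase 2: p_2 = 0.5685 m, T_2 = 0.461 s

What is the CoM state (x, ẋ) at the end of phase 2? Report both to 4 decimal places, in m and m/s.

phase 1: p=0.1888, T=0.468, ωT=1.580623, cosh=2.531915, sinh=2.326068; start (x,ẋ)=(0.093000, 0.348800) → end (x,ẋ)=(0.186467, 0.130521)
phase 2: p=0.5685, T=0.461, ωT=1.556981, cosh=2.477625, sinh=2.266853; start (x,ẋ)=(0.186467, 0.130521) → end (x,ẋ)=(-0.290432, -2.601493)

x = -0.2904, ẋ = -2.6015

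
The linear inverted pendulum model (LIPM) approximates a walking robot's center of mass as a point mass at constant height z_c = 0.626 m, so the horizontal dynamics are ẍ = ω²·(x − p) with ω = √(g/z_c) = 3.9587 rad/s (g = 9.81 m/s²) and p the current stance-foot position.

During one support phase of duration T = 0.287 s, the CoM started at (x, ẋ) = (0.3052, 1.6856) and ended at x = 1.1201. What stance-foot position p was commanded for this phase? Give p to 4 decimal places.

p = -0.0014

ωT = 3.9587·0.287 = 1.136147; cosh(ωT) = 1.717899, sinh(ωT) = 1.396845
x(T) = p + (x₀−p)·cosh(ωT) + (ẋ₀/ω)·sinh(ωT) ⇒ p·(1 − cosh) = x(T) − x₀·cosh − (ẋ₀/ω)·sinh
numerator   = 1.1201 − (0.3052)·1.717899 − (1.6856/3.9587)·1.396845 = 0.001026
denominator = 1 − 1.717899 = -0.717899
p = 0.001026 / -0.717899 = -0.0014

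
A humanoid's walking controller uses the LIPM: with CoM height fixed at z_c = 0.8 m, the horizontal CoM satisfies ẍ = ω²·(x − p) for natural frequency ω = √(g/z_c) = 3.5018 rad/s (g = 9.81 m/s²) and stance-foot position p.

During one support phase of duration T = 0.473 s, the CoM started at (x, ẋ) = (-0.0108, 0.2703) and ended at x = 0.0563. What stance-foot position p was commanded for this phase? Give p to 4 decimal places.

p = 0.0637

ωT = 3.5018·0.473 = 1.656351; cosh(ωT) = 2.715495, sinh(ωT) = 2.524661
x(T) = p + (x₀−p)·cosh(ωT) + (ẋ₀/ω)·sinh(ωT) ⇒ p·(1 − cosh) = x(T) − x₀·cosh − (ẋ₀/ω)·sinh
numerator   = 0.0563 − (-0.0108)·2.715495 − (0.2703/3.5018)·2.524661 = -0.109248
denominator = 1 − 2.715495 = -1.715495
p = -0.109248 / -1.715495 = 0.0637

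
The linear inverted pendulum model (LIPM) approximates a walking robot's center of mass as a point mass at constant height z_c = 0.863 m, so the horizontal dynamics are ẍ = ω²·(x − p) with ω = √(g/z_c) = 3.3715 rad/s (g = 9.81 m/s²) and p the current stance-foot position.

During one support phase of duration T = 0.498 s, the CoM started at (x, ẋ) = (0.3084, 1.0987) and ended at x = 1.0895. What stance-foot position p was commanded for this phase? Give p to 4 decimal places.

ωT = 3.3715·0.498 = 1.679007; cosh(ωT) = 2.773395, sinh(ωT) = 2.586836
x(T) = p + (x₀−p)·cosh(ωT) + (ẋ₀/ω)·sinh(ωT) ⇒ p·(1 − cosh) = x(T) − x₀·cosh − (ẋ₀/ω)·sinh
numerator   = 1.0895 − (0.3084)·2.773395 − (1.0987/3.3715)·2.586836 = -0.608810
denominator = 1 − 2.773395 = -1.773395
p = -0.608810 / -1.773395 = 0.3433

p = 0.3433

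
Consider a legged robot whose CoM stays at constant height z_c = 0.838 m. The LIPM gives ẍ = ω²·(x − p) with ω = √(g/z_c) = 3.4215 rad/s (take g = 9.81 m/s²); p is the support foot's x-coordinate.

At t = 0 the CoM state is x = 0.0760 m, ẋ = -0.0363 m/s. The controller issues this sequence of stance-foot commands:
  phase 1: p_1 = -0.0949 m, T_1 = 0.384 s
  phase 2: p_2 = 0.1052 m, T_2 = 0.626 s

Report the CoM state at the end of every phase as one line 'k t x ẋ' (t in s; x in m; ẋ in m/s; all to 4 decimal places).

1 0.3840 0.2277 0.9368
2 1.0100 1.7834 5.8029

phase 1: p=-0.0949, T=0.384, ωT=1.313856, cosh=1.994637, sinh=1.725855; start (x,ẋ)=(0.076000, -0.036300) → end (x,ẋ)=(0.227673, 0.936762)
phase 2: p=0.1052, T=0.626, ωT=2.141859, cosh=4.316345, sinh=4.198908; start (x,ẋ)=(0.227673, 0.936762) → end (x,ẋ)=(1.783442, 5.802905)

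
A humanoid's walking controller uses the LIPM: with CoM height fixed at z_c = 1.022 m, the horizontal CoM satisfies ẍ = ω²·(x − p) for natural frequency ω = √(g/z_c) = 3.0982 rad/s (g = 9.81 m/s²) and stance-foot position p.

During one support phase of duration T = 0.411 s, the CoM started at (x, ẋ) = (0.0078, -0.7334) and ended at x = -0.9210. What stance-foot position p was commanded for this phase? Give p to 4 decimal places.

p = 0.5897

ωT = 3.0982·0.411 = 1.273360; cosh(ωT) = 1.926364, sinh(ωT) = 1.646474
x(T) = p + (x₀−p)·cosh(ωT) + (ẋ₀/ω)·sinh(ωT) ⇒ p·(1 − cosh) = x(T) − x₀·cosh − (ẋ₀/ω)·sinh
numerator   = -0.9210 − (0.0078)·1.926364 − (-0.7334/3.0982)·1.646474 = -0.546275
denominator = 1 − 1.926364 = -0.926364
p = -0.546275 / -0.926364 = 0.5897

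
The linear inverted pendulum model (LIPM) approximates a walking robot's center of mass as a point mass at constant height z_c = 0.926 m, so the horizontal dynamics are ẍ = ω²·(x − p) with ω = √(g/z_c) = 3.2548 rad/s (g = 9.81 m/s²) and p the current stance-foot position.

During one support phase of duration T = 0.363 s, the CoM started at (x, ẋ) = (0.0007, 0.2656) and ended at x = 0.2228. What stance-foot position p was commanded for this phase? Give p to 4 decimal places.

ωT = 3.2548·0.363 = 1.181492; cosh(ωT) = 1.783028, sinh(ωT) = 1.476207
x(T) = p + (x₀−p)·cosh(ωT) + (ẋ₀/ω)·sinh(ωT) ⇒ p·(1 − cosh) = x(T) − x₀·cosh − (ẋ₀/ω)·sinh
numerator   = 0.2228 − (0.0007)·1.783028 − (0.2656/3.2548)·1.476207 = 0.101090
denominator = 1 − 1.783028 = -0.783028
p = 0.101090 / -0.783028 = -0.1291

p = -0.1291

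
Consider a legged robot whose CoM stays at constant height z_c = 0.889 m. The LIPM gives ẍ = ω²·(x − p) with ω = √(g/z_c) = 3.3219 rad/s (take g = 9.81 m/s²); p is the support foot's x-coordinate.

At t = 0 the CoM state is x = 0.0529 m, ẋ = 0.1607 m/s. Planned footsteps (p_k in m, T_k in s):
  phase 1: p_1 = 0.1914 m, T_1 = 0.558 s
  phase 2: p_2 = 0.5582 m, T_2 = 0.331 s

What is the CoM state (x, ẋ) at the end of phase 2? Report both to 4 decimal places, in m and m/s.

phase 1: p=0.1914, T=0.558, ωT=1.853620, cosh=3.269777, sinh=3.113108; start (x,ẋ)=(0.052900, 0.160700) → end (x,ẋ)=(-0.110865, -0.906835)
phase 2: p=0.5582, T=0.331, ωT=1.099549, cosh=1.667916, sinh=1.334895; start (x,ẋ)=(-0.110865, -0.906835) → end (x,ẋ)=(-0.922153, -4.479417)

x = -0.9222, ẋ = -4.4794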